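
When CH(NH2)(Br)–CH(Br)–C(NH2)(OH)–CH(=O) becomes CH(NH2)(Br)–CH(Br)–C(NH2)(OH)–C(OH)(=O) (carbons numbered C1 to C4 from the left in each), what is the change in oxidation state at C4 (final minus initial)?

+2

Before: C4 has 1 bond to C, 1 bond to H, 2 bonds to O → oxidation state +1.
After: C4 has 1 bond to C, 3 bonds to O → oxidation state +3.
Δ = +3 − (+1) = +2, so this is an oxidation at C4.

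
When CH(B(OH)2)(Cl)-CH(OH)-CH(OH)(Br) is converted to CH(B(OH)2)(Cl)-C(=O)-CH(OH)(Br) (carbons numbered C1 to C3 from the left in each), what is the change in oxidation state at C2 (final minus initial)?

+2

Before: C2 has 2 bonds to C, 1 bond to H, 1 bond to O → oxidation state 0.
After: C2 has 2 bonds to C, 2 bonds to O → oxidation state +2.
Δ = +2 − (0) = +2, so this is an oxidation at C2.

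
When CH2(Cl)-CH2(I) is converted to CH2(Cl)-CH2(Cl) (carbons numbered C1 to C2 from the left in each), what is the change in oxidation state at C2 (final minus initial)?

0

Before: C2 has 1 bond to C, 2 bonds to H, 1 bond to I → oxidation state -1.
After: C2 has 1 bond to C, 2 bonds to H, 1 bond to Cl → oxidation state -1.
Δ = -1 − (-1) = 0, so no net redox change at C2.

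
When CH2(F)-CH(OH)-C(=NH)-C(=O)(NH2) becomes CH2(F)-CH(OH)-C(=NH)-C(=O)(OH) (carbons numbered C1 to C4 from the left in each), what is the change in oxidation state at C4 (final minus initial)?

Before: C4 has 1 bond to C, 2 bonds to O, 1 bond to N → oxidation state +3.
After: C4 has 1 bond to C, 3 bonds to O → oxidation state +3.
Δ = +3 − (+3) = 0, so no net redox change at C4.

0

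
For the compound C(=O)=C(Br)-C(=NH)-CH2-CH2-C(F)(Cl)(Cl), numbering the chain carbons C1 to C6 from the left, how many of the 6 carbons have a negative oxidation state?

2

Count +1 for every bond to an atom more electronegative than carbon and −1 for every bond to one less electronegative; C–C bonds are 0. Tallying each carbon:
C1: 2C, 2O → 0 + 2 = +2
C2: 3C, 1Br → 0 + 1 = +1
C3: 2C, 2N → 0 + 2 = +2
C4: 2C, 2H → 0 − 2 = -2
C5: 2C, 2H → 0 − 2 = -2
C6: 1C, 1F, 2Cl → 0 + 1 + 2 = +3
2 carbons (C4, C5) meet the condition.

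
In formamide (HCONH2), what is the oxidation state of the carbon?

Bonds to more-electronegative neighbours contribute +1 each, bonds to H or metals contribute −1 each, and C–C bonds contribute 0.
The carbon has one bond to H (-1), a double bond to O (2×+1 = +2), one bond to N (+1).
Oxidation state = -1 + 2 + 1 = +2.

+2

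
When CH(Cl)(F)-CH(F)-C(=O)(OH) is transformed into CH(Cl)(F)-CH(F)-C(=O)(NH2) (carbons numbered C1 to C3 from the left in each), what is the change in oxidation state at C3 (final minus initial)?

Before: C3 has 1 bond to C, 3 bonds to O → oxidation state +3.
After: C3 has 1 bond to C, 2 bonds to O, 1 bond to N → oxidation state +3.
Δ = +3 − (+3) = 0, so no net redox change at C3.

0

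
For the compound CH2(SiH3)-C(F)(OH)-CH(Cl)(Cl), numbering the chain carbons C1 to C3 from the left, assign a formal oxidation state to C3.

C3 has one bond to C (0), one bond to Cl (+1), one bond to Cl (+1), one bond to H (-1).
Oxidation state = 0 + 1 + 1 − 1 = +1.

+1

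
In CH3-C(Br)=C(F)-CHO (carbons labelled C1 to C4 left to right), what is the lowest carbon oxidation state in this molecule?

-3

Bonds to more-electronegative neighbours contribute +1 each, bonds to H or metals contribute −1 each, and C–C bonds contribute 0. Tallying each carbon:
C1: 1C, 3H → 0 − 3 = -3
C2: 3C, 1Br → 0 + 1 = +1
C3: 3C, 1F → 0 + 1 = +1
C4: 1C, 1H, 2O → 0 − 1 + 2 = +1
The lowest value is -3.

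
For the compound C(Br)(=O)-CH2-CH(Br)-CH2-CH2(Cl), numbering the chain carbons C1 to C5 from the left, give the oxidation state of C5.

-1

Assign +1 per bond to O/N/halogen, −1 per bond to H or an electropositive element, and 0 per bond to carbon.
C5 has one bond to C (0), one bond to H (-1), one bond to Cl (+1), one bond to H (-1).
Oxidation state = 0 − 1 + 1 − 1 = -1.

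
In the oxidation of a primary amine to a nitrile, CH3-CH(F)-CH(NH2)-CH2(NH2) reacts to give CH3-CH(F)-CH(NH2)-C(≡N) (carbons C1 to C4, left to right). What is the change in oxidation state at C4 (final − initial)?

+4

Before: C4 has 1 bond to C, 2 bonds to H, 1 bond to N → oxidation state -1.
After: C4 has 1 bond to C, 3 bonds to N → oxidation state +3.
Δ = +3 − (-1) = +4, so this is an oxidation at C4.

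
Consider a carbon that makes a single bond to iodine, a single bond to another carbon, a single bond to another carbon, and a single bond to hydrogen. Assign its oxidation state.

The carbon has one bond to C (0), one bond to C (0), one bond to I (+1), one bond to H (-1).
Oxidation state = 0 + 0 + 1 − 1 = 0.

0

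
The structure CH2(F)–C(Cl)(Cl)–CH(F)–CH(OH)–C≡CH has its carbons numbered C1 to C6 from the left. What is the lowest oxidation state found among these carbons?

-1

Tallying each carbon's bonds:
C1: 1C, 2H, 1F → 0 − 2 + 1 = -1
C2: 2C, 2Cl → 0 + 2 = +2
C3: 2C, 1H, 1F → 0 − 1 + 1 = 0
C4: 2C, 1H, 1O → 0 − 1 + 1 = 0
C5: 4C → 0 = 0
C6: 3C, 1H → 0 − 1 = -1
The lowest value is -1.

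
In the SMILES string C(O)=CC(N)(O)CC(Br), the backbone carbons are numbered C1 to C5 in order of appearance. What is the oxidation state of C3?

Assign +1 per bond to O/N/halogen, −1 per bond to H or an electropositive element, and 0 per bond to carbon.
C3 has one bond to C (0), one bond to C (0), one bond to N (+1), one bond to O (+1).
Oxidation state = 0 + 0 + 1 + 1 = +2.

+2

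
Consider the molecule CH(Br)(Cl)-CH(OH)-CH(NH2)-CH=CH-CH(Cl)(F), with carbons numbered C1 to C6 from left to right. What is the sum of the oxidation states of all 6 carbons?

Assign +1 per bond to O/N/halogen, −1 per bond to H or an electropositive element, and 0 per bond to carbon. Tallying each carbon:
C1: 1C, 1H, 1Cl, 1Br → 0 − 1 + 1 + 1 = +1
C2: 2C, 1H, 1O → 0 − 1 + 1 = 0
C3: 2C, 1H, 1N → 0 − 1 + 1 = 0
C4: 3C, 1H → 0 − 1 = -1
C5: 3C, 1H → 0 − 1 = -1
C6: 1C, 1H, 1F, 1Cl → 0 − 1 + 1 + 1 = +1
Sum = +1 + 0 + 0 − 1 − 1 + 1 = 0.

0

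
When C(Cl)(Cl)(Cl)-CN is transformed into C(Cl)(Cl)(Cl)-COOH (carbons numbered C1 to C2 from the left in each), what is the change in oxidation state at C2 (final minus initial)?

Before: C2 has 1 bond to C, 3 bonds to N → oxidation state +3.
After: C2 has 1 bond to C, 3 bonds to O → oxidation state +3.
Δ = +3 − (+3) = 0, so no net redox change at C2.

0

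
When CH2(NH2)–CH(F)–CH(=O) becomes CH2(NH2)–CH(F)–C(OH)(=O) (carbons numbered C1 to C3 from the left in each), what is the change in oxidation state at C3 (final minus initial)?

+2

Before: C3 has 1 bond to C, 1 bond to H, 2 bonds to O → oxidation state +1.
After: C3 has 1 bond to C, 3 bonds to O → oxidation state +3.
Δ = +3 − (+1) = +2, so this is an oxidation at C3.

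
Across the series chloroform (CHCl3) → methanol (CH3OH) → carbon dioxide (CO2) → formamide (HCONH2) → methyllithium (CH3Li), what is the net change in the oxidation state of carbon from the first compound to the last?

Carbon oxidation states along the series — chloroform: +2, methanol: -2, carbon dioxide: +4, formamide: +2, methyllithium: -4.
Net change = -4 − (+2) = -6.

-6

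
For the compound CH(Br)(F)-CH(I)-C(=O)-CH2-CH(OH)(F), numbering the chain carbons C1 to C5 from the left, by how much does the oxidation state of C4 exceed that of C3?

C4: 2C, 2H → 0 − 2 = -2
C3: 2C, 2O → 0 + 2 = +2
Difference: -2 − (+2) = -4.

-4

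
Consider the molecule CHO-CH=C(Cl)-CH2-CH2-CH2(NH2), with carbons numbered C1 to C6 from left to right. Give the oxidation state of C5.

C5 has one bond to C (0), one bond to C (0), one bond to H (-1), one bond to H (-1).
Oxidation state = 0 + 0 − 1 − 1 = -2.

-2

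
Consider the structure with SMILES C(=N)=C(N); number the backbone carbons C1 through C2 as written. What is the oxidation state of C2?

Assign +1 per bond to O/N/halogen, −1 per bond to H or an electropositive element, and 0 per bond to carbon.
C2 has a double bond to C (2×0 = 0), one bond to N (+1), one bond to H (-1).
Oxidation state = 0 + 1 − 1 = 0.

0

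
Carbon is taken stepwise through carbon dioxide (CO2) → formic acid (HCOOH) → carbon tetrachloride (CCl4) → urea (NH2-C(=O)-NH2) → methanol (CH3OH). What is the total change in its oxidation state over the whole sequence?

-6

Carbon oxidation states along the series — carbon dioxide: +4, formic acid: +2, carbon tetrachloride: +4, urea: +4, methanol: -2.
Net change = -2 − (+4) = -6.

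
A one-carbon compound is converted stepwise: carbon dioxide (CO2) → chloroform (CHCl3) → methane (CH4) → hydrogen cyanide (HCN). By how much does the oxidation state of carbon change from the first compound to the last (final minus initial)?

Carbon oxidation states along the series — carbon dioxide: +4, chloroform: +2, methane: -4, hydrogen cyanide: +2.
Net change = +2 − (+4) = -2.

-2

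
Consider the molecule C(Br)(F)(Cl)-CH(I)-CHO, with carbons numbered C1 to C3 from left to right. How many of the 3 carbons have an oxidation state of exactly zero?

1

Tallying each carbon's bonds:
C1: 1C, 1F, 1Cl, 1Br → 0 + 1 + 1 + 1 = +3
C2: 2C, 1H, 1I → 0 − 1 + 1 = 0
C3: 1C, 1H, 2O → 0 − 1 + 2 = +1
1 carbon (C2) meets the condition.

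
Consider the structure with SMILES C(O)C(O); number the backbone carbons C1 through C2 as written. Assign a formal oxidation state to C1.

-1

Assign +1 per bond to O/N/halogen, −1 per bond to H or an electropositive element, and 0 per bond to carbon.
C1 has one bond to C (0), one bond to O (+1), one bond to H (-1), one bond to H (-1).
Oxidation state = 0 + 1 − 1 − 1 = -1.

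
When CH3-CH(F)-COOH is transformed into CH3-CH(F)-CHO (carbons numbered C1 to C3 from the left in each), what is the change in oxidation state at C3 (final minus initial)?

-2

Before: C3 has 1 bond to C, 3 bonds to O → oxidation state +3.
After: C3 has 1 bond to C, 1 bond to H, 2 bonds to O → oxidation state +1.
Δ = +1 − (+3) = -2, so this is a reduction at C3.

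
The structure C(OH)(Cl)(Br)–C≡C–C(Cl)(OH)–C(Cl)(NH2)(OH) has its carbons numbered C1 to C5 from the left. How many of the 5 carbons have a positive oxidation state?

Assign +1 per bond to O/N/halogen, −1 per bond to H or an electropositive element, and 0 per bond to carbon. Tallying each carbon:
C1: 1C, 1O, 1Cl, 1Br → 0 + 1 + 1 + 1 = +3
C2: 4C → 0 = 0
C3: 4C → 0 = 0
C4: 2C, 1O, 1Cl → 0 + 1 + 1 = +2
C5: 1C, 1O, 1N, 1Cl → 0 + 1 + 1 + 1 = +3
3 carbons (C1, C4, C5) meet the condition.

3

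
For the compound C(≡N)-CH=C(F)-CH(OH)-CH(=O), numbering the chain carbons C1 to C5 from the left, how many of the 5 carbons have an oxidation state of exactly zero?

Assign +1 per bond to O/N/halogen, −1 per bond to H or an electropositive element, and 0 per bond to carbon. Tallying each carbon:
C1: 1C, 3N → 0 + 3 = +3
C2: 3C, 1H → 0 − 1 = -1
C3: 3C, 1F → 0 + 1 = +1
C4: 2C, 1H, 1O → 0 − 1 + 1 = 0
C5: 1C, 1H, 2O → 0 − 1 + 2 = +1
1 carbon (C4) meets the condition.

1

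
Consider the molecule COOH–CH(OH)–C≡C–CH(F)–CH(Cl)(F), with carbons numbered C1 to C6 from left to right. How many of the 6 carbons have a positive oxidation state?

2

Tallying each carbon's bonds:
C1: 1C, 3O → 0 + 3 = +3
C2: 2C, 1H, 1O → 0 − 1 + 1 = 0
C3: 4C → 0 = 0
C4: 4C → 0 = 0
C5: 2C, 1H, 1F → 0 − 1 + 1 = 0
C6: 1C, 1H, 1F, 1Cl → 0 − 1 + 1 + 1 = +1
2 carbons (C1, C6) meet the condition.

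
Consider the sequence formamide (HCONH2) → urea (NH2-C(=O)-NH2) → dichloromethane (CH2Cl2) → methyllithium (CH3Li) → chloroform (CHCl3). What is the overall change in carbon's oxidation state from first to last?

Carbon oxidation states along the series — formamide: +2, urea: +4, dichloromethane: 0, methyllithium: -4, chloroform: +2.
Net change = +2 − (+2) = 0.

0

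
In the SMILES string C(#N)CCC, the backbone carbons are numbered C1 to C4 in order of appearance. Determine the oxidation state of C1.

+3

Each bond to a more electronegative atom (O, N, halogen) counts +1, each bond to a less electronegative atom (H, metal, B, Si) counts −1, and each C–C bond counts 0.
C1 has one bond to C (0), a triple bond to N (3×+1 = +3).
Oxidation state = 0 + 3 = +3.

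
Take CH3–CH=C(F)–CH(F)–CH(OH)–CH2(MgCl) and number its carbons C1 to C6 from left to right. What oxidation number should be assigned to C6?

-3

Assign +1 per bond to O/N/halogen, −1 per bond to H or an electropositive element, and 0 per bond to carbon.
C6 has one bond to C (0), one bond to H (-1), one bond to H (-1), one bond to Mg (-1).
Oxidation state = 0 − 1 − 1 − 1 = -3.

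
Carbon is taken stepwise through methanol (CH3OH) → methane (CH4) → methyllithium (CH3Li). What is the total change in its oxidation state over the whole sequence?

-2

Carbon oxidation states along the series — methanol: -2, methane: -4, methyllithium: -4.
Net change = -4 − (-2) = -2.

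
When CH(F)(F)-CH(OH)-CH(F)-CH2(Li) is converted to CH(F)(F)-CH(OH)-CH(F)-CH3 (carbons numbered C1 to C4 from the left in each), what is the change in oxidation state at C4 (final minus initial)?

0

Before: C4 has 1 bond to C, 2 bonds to H, 1 bond to Li → oxidation state -3.
After: C4 has 1 bond to C, 3 bonds to H → oxidation state -3.
Δ = -3 − (-3) = 0, so no net redox change at C4.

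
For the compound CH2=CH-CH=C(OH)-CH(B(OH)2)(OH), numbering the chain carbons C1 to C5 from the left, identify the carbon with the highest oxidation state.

C4

Tallying each carbon's bonds:
C1: 2C, 2H → 0 − 2 = -2
C2: 3C, 1H → 0 − 1 = -1
C3: 3C, 1H → 0 − 1 = -1
C4: 3C, 1O → 0 + 1 = +1
C5: 1C, 1H, 1O, 1B → 0 − 1 + 1 − 1 = -1
The most oxidised carbon is C4 at +1.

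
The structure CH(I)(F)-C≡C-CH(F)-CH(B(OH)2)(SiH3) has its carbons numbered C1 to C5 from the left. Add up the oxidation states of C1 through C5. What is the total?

Tallying each carbon's bonds:
C1: 1C, 1H, 1F, 1I → 0 − 1 + 1 + 1 = +1
C2: 4C → 0 = 0
C3: 4C → 0 = 0
C4: 2C, 1H, 1F → 0 − 1 + 1 = 0
C5: 1C, 1H, 1B, 1Si → 0 − 1 − 1 − 1 = -3
Sum = +1 + 0 + 0 + 0 − 3 = -2.

-2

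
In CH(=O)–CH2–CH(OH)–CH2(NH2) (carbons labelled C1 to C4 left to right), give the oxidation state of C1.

Assign +1 per bond to O/N/halogen, −1 per bond to H or an electropositive element, and 0 per bond to carbon.
C1 has one bond to C (0), a double bond to O (2×+1 = +2), one bond to H (-1).
Oxidation state = 0 + 2 − 1 = +1.

+1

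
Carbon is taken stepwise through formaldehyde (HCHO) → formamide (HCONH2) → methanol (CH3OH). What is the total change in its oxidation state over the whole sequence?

-2

Carbon oxidation states along the series — formaldehyde: 0, formamide: +2, methanol: -2.
Net change = -2 − (0) = -2.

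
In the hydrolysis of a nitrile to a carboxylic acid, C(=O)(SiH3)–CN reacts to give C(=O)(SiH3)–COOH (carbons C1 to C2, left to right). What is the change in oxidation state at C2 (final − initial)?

0

Before: C2 has 1 bond to C, 3 bonds to N → oxidation state +3.
After: C2 has 1 bond to C, 3 bonds to O → oxidation state +3.
Δ = +3 − (+3) = 0, so no net redox change at C2.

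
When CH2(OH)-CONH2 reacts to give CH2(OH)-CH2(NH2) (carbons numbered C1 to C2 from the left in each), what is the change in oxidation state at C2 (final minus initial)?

-4

Before: C2 has 1 bond to C, 2 bonds to O, 1 bond to N → oxidation state +3.
After: C2 has 1 bond to C, 2 bonds to H, 1 bond to N → oxidation state -1.
Δ = -1 − (+3) = -4, so this is a reduction at C2.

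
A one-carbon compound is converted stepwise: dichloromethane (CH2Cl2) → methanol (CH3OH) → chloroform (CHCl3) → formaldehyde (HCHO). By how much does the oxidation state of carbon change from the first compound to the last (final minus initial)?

Carbon oxidation states along the series — dichloromethane: 0, methanol: -2, chloroform: +2, formaldehyde: 0.
Net change = 0 − (0) = 0.

0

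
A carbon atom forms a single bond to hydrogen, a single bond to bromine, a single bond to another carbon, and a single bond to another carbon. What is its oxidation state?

0

The carbon has one bond to C (0), one bond to C (0), one bond to H (-1), one bond to Br (+1).
Oxidation state = 0 + 0 − 1 + 1 = 0.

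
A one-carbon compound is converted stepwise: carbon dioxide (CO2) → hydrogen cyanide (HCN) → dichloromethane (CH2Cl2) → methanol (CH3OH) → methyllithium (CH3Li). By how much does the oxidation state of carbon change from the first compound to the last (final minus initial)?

Carbon oxidation states along the series — carbon dioxide: +4, hydrogen cyanide: +2, dichloromethane: 0, methanol: -2, methyllithium: -4.
Net change = -4 − (+4) = -8.

-8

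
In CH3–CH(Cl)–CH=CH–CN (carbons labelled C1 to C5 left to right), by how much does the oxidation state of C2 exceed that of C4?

C2: 2C, 1H, 1Cl → 0 − 1 + 1 = 0
C4: 3C, 1H → 0 − 1 = -1
Difference: 0 − (-1) = +1.

+1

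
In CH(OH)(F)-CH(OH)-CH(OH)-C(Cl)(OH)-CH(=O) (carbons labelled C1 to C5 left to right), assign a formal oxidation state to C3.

0

C3 has one bond to C (0), one bond to C (0), one bond to O (+1), one bond to H (-1).
Oxidation state = 0 + 0 + 1 − 1 = 0.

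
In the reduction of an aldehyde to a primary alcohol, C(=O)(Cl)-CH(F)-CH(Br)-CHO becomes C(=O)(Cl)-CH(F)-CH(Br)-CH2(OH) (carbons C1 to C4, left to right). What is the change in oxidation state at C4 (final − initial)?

Before: C4 has 1 bond to C, 1 bond to H, 2 bonds to O → oxidation state +1.
After: C4 has 1 bond to C, 2 bonds to H, 1 bond to O → oxidation state -1.
Δ = -1 − (+1) = -2, so this is a reduction at C4.

-2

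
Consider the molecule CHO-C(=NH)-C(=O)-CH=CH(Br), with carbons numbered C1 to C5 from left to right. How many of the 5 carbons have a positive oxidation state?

3

Assign +1 per bond to O/N/halogen, −1 per bond to H or an electropositive element, and 0 per bond to carbon. Tallying each carbon:
C1: 1C, 1H, 2O → 0 − 1 + 2 = +1
C2: 2C, 2N → 0 + 2 = +2
C3: 2C, 2O → 0 + 2 = +2
C4: 3C, 1H → 0 − 1 = -1
C5: 2C, 1H, 1Br → 0 − 1 + 1 = 0
3 carbons (C1, C2, C3) meet the condition.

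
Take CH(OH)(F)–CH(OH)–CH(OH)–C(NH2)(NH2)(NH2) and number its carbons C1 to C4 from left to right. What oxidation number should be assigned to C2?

Assign +1 per bond to O/N/halogen, −1 per bond to H or an electropositive element, and 0 per bond to carbon.
C2 has one bond to C (0), one bond to C (0), one bond to H (-1), one bond to O (+1).
Oxidation state = 0 + 0 − 1 + 1 = 0.

0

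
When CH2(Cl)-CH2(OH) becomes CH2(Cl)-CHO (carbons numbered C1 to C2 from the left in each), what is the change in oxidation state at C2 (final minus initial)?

Before: C2 has 1 bond to C, 2 bonds to H, 1 bond to O → oxidation state -1.
After: C2 has 1 bond to C, 1 bond to H, 2 bonds to O → oxidation state +1.
Δ = +1 − (-1) = +2, so this is an oxidation at C2.

+2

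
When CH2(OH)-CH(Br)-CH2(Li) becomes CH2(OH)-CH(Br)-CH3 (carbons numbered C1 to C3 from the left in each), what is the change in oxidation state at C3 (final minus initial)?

0

Before: C3 has 1 bond to C, 2 bonds to H, 1 bond to Li → oxidation state -3.
After: C3 has 1 bond to C, 3 bonds to H → oxidation state -3.
Δ = -3 − (-3) = 0, so no net redox change at C3.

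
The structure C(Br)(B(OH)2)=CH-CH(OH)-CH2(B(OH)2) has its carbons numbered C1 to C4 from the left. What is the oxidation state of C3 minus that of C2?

C3: 2C, 1H, 1O → 0 − 1 + 1 = 0
C2: 3C, 1H → 0 − 1 = -1
Difference: 0 − (-1) = +1.

+1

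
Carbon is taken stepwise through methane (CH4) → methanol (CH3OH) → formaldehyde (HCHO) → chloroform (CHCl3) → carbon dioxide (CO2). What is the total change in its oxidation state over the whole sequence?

Carbon oxidation states along the series — methane: -4, methanol: -2, formaldehyde: 0, chloroform: +2, carbon dioxide: +4.
Net change = +4 − (-4) = +8.

+8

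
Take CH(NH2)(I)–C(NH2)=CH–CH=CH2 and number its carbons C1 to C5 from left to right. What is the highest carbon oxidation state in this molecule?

Assign +1 per bond to O/N/halogen, −1 per bond to H or an electropositive element, and 0 per bond to carbon. Tallying each carbon:
C1: 1C, 1H, 1N, 1I → 0 − 1 + 1 + 1 = +1
C2: 3C, 1N → 0 + 1 = +1
C3: 3C, 1H → 0 − 1 = -1
C4: 3C, 1H → 0 − 1 = -1
C5: 2C, 2H → 0 − 2 = -2
The highest value is +1.

+1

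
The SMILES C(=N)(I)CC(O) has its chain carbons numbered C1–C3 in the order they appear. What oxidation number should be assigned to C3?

C3 has one bond to C (0), one bond to H (-1), one bond to H (-1), one bond to O (+1).
Oxidation state = 0 − 1 − 1 + 1 = -1.

-1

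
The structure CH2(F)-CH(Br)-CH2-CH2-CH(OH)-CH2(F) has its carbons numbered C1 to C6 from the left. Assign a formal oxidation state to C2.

0

Each bond to a more electronegative atom (O, N, halogen) counts +1, each bond to a less electronegative atom (H, metal, B, Si) counts −1, and each C–C bond counts 0.
C2 has one bond to C (0), one bond to C (0), one bond to H (-1), one bond to Br (+1).
Oxidation state = 0 + 0 − 1 + 1 = 0.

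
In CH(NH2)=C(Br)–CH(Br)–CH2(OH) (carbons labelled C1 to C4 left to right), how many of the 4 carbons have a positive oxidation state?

1

Assign +1 per bond to O/N/halogen, −1 per bond to H or an electropositive element, and 0 per bond to carbon. Tallying each carbon:
C1: 2C, 1H, 1N → 0 − 1 + 1 = 0
C2: 3C, 1Br → 0 + 1 = +1
C3: 2C, 1H, 1Br → 0 − 1 + 1 = 0
C4: 1C, 2H, 1O → 0 − 2 + 1 = -1
1 carbon (C2) meets the condition.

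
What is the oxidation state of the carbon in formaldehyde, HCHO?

The carbon has one bond to H (-1), one bond to H (-1), a double bond to O (2×+1 = +2).
Oxidation state = -1 − 1 + 2 = 0.

0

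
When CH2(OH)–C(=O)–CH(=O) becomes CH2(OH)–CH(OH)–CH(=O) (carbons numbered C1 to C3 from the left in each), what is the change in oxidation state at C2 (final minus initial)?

Before: C2 has 2 bonds to C, 2 bonds to O → oxidation state +2.
After: C2 has 2 bonds to C, 1 bond to H, 1 bond to O → oxidation state 0.
Δ = 0 − (+2) = -2, so this is a reduction at C2.

-2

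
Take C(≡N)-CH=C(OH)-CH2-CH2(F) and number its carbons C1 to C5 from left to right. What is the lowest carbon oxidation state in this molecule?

-2

Tallying each carbon's bonds:
C1: 1C, 3N → 0 + 3 = +3
C2: 3C, 1H → 0 − 1 = -1
C3: 3C, 1O → 0 + 1 = +1
C4: 2C, 2H → 0 − 2 = -2
C5: 1C, 2H, 1F → 0 − 2 + 1 = -1
The lowest value is -2.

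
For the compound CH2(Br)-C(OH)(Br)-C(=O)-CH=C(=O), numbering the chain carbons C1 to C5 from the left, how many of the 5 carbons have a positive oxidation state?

Tallying each carbon's bonds:
C1: 1C, 2H, 1Br → 0 − 2 + 1 = -1
C2: 2C, 1O, 1Br → 0 + 1 + 1 = +2
C3: 2C, 2O → 0 + 2 = +2
C4: 3C, 1H → 0 − 1 = -1
C5: 2C, 2O → 0 + 2 = +2
3 carbons (C2, C3, C5) meet the condition.

3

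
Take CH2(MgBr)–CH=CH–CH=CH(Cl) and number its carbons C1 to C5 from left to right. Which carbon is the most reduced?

C1

Tallying each carbon's bonds:
C1: 1C, 2H, 1Mg → 0 − 2 − 1 = -3
C2: 3C, 1H → 0 − 1 = -1
C3: 3C, 1H → 0 − 1 = -1
C4: 3C, 1H → 0 − 1 = -1
C5: 2C, 1H, 1Cl → 0 − 1 + 1 = 0
The most reduced carbon is C1 at -3.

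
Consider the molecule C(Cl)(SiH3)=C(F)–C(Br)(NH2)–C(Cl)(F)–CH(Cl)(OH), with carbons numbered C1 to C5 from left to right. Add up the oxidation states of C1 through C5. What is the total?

Count +1 for every bond to an atom more electronegative than carbon and −1 for every bond to one less electronegative; C–C bonds are 0. Tallying each carbon:
C1: 2C, 1Cl, 1Si → 0 + 1 − 1 = 0
C2: 3C, 1F → 0 + 1 = +1
C3: 2C, 1N, 1Br → 0 + 1 + 1 = +2
C4: 2C, 1F, 1Cl → 0 + 1 + 1 = +2
C5: 1C, 1H, 1O, 1Cl → 0 − 1 + 1 + 1 = +1
Sum = 0 + 1 + 2 + 2 + 1 = +6.

+6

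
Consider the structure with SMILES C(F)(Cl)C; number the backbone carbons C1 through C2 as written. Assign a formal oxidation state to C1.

+1

C1 has one bond to C (0), one bond to F (+1), one bond to H (-1), one bond to Cl (+1).
Oxidation state = 0 + 1 − 1 + 1 = +1.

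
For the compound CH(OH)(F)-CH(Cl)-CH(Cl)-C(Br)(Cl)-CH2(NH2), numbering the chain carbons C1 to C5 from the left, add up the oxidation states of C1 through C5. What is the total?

+2

Assign +1 per bond to O/N/halogen, −1 per bond to H or an electropositive element, and 0 per bond to carbon. Tallying each carbon:
C1: 1C, 1H, 1O, 1F → 0 − 1 + 1 + 1 = +1
C2: 2C, 1H, 1Cl → 0 − 1 + 1 = 0
C3: 2C, 1H, 1Cl → 0 − 1 + 1 = 0
C4: 2C, 1Cl, 1Br → 0 + 1 + 1 = +2
C5: 1C, 2H, 1N → 0 − 2 + 1 = -1
Sum = +1 + 0 + 0 + 2 − 1 = +2.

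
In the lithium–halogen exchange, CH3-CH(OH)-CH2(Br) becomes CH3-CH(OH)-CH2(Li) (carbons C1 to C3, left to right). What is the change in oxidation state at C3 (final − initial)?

-2

Before: C3 has 1 bond to C, 2 bonds to H, 1 bond to Br → oxidation state -1.
After: C3 has 1 bond to C, 2 bonds to H, 1 bond to Li → oxidation state -3.
Δ = -3 − (-1) = -2, so this is a reduction at C3.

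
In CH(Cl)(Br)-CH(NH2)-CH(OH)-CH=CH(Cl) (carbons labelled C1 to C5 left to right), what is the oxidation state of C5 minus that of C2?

0

C5: 2C, 1H, 1Cl → 0 − 1 + 1 = 0
C2: 2C, 1H, 1N → 0 − 1 + 1 = 0
Difference: 0 − (0) = 0.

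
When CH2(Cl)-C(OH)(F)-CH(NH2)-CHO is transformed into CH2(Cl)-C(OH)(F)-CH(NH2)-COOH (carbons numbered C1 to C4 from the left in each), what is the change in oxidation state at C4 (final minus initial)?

+2

Before: C4 has 1 bond to C, 1 bond to H, 2 bonds to O → oxidation state +1.
After: C4 has 1 bond to C, 3 bonds to O → oxidation state +3.
Δ = +3 − (+1) = +2, so this is an oxidation at C4.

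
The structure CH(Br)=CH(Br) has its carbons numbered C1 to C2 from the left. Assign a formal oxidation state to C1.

Bonds to more-electronegative neighbours contribute +1 each, bonds to H or metals contribute −1 each, and C–C bonds contribute 0.
C1 has a double bond to C (2×0 = 0), one bond to H (-1), one bond to Br (+1).
Oxidation state = 0 − 1 + 1 = 0.

0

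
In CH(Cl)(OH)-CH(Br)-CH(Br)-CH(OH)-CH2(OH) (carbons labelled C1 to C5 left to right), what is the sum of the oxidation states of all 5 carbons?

Tallying each carbon's bonds:
C1: 1C, 1H, 1O, 1Cl → 0 − 1 + 1 + 1 = +1
C2: 2C, 1H, 1Br → 0 − 1 + 1 = 0
C3: 2C, 1H, 1Br → 0 − 1 + 1 = 0
C4: 2C, 1H, 1O → 0 − 1 + 1 = 0
C5: 1C, 2H, 1O → 0 − 2 + 1 = -1
Sum = +1 + 0 + 0 + 0 − 1 = 0.

0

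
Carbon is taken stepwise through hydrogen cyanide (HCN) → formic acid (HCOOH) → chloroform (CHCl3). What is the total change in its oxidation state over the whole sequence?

0

Carbon oxidation states along the series — hydrogen cyanide: +2, formic acid: +2, chloroform: +2.
Net change = +2 − (+2) = 0.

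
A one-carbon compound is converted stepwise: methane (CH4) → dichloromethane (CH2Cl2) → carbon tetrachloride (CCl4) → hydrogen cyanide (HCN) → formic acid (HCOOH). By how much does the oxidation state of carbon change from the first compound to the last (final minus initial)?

+6

Carbon oxidation states along the series — methane: -4, dichloromethane: 0, carbon tetrachloride: +4, hydrogen cyanide: +2, formic acid: +2.
Net change = +2 − (-4) = +6.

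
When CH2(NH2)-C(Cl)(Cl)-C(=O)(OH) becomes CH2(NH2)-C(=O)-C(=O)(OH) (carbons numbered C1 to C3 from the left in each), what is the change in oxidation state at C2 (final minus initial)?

Before: C2 has 2 bonds to C, 2 bonds to Cl → oxidation state +2.
After: C2 has 2 bonds to C, 2 bonds to O → oxidation state +2.
Δ = +2 − (+2) = 0, so no net redox change at C2.

0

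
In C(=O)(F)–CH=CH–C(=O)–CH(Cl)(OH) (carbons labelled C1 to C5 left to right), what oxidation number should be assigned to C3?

-1

Assign +1 per bond to O/N/halogen, −1 per bond to H or an electropositive element, and 0 per bond to carbon.
C3 has a double bond to C (2×0 = 0), one bond to C (0), one bond to H (-1).
Oxidation state = 0 + 0 − 1 = -1.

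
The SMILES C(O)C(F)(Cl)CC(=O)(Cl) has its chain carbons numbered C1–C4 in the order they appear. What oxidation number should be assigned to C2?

+2

C2 has one bond to C (0), one bond to C (0), one bond to F (+1), one bond to Cl (+1).
Oxidation state = 0 + 0 + 1 + 1 = +2.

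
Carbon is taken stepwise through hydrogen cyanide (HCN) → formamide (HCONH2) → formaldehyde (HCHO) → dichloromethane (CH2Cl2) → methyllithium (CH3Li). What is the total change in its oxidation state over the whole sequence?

-6

Carbon oxidation states along the series — hydrogen cyanide: +2, formamide: +2, formaldehyde: 0, dichloromethane: 0, methyllithium: -4.
Net change = -4 − (+2) = -6.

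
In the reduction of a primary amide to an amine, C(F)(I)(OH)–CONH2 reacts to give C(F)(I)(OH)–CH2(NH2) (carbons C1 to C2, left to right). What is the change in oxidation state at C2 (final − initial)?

-4

Before: C2 has 1 bond to C, 2 bonds to O, 1 bond to N → oxidation state +3.
After: C2 has 1 bond to C, 2 bonds to H, 1 bond to N → oxidation state -1.
Δ = -1 − (+3) = -4, so this is a reduction at C2.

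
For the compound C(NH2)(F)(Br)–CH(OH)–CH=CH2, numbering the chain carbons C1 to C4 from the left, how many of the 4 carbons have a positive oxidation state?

Tallying each carbon's bonds:
C1: 1C, 1N, 1F, 1Br → 0 + 1 + 1 + 1 = +3
C2: 2C, 1H, 1O → 0 − 1 + 1 = 0
C3: 3C, 1H → 0 − 1 = -1
C4: 2C, 2H → 0 − 2 = -2
1 carbon (C1) meets the condition.

1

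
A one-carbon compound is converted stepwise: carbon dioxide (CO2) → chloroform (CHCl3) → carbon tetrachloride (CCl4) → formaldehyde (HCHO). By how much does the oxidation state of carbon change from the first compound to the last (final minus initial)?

Carbon oxidation states along the series — carbon dioxide: +4, chloroform: +2, carbon tetrachloride: +4, formaldehyde: 0.
Net change = 0 − (+4) = -4.

-4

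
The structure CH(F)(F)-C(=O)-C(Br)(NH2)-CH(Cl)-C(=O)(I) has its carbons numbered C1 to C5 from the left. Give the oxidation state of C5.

+3

Each bond to a more electronegative atom (O, N, halogen) counts +1, each bond to a less electronegative atom (H, metal, B, Si) counts −1, and each C–C bond counts 0.
C5 has one bond to C (0), a double bond to O (2×+1 = +2), one bond to I (+1).
Oxidation state = 0 + 2 + 1 = +3.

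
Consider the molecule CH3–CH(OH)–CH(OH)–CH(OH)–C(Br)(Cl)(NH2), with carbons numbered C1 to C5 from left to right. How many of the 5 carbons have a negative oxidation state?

Bonds to more-electronegative neighbours contribute +1 each, bonds to H or metals contribute −1 each, and C–C bonds contribute 0. Tallying each carbon:
C1: 1C, 3H → 0 − 3 = -3
C2: 2C, 1H, 1O → 0 − 1 + 1 = 0
C3: 2C, 1H, 1O → 0 − 1 + 1 = 0
C4: 2C, 1H, 1O → 0 − 1 + 1 = 0
C5: 1C, 1N, 1Cl, 1Br → 0 + 1 + 1 + 1 = +3
1 carbon (C1) meets the condition.

1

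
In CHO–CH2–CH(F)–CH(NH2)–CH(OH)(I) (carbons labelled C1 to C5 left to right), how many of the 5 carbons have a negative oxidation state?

1

Tallying each carbon's bonds:
C1: 1C, 1H, 2O → 0 − 1 + 2 = +1
C2: 2C, 2H → 0 − 2 = -2
C3: 2C, 1H, 1F → 0 − 1 + 1 = 0
C4: 2C, 1H, 1N → 0 − 1 + 1 = 0
C5: 1C, 1H, 1O, 1I → 0 − 1 + 1 + 1 = +1
1 carbon (C2) meets the condition.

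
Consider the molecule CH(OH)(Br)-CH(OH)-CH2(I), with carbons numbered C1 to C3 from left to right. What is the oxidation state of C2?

0

Each bond to a more electronegative atom (O, N, halogen) counts +1, each bond to a less electronegative atom (H, metal, B, Si) counts −1, and each C–C bond counts 0.
C2 has one bond to C (0), one bond to C (0), one bond to H (-1), one bond to O (+1).
Oxidation state = 0 + 0 − 1 + 1 = 0.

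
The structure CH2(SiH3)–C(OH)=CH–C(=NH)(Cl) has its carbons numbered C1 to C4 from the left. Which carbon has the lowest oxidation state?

Bonds to more-electronegative neighbours contribute +1 each, bonds to H or metals contribute −1 each, and C–C bonds contribute 0. Tallying each carbon:
C1: 1C, 2H, 1Si → 0 − 2 − 1 = -3
C2: 3C, 1O → 0 + 1 = +1
C3: 3C, 1H → 0 − 1 = -1
C4: 1C, 2N, 1Cl → 0 + 2 + 1 = +3
The most reduced carbon is C1 at -3.

C1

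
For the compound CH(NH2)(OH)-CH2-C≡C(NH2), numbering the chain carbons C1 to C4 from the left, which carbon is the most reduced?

Count +1 for every bond to an atom more electronegative than carbon and −1 for every bond to one less electronegative; C–C bonds are 0. Tallying each carbon:
C1: 1C, 1H, 1O, 1N → 0 − 1 + 1 + 1 = +1
C2: 2C, 2H → 0 − 2 = -2
C3: 4C → 0 = 0
C4: 3C, 1N → 0 + 1 = +1
The most reduced carbon is C2 at -2.

C2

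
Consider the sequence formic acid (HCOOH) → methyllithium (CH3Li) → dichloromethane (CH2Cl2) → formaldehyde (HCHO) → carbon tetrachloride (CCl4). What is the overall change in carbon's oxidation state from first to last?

Carbon oxidation states along the series — formic acid: +2, methyllithium: -4, dichloromethane: 0, formaldehyde: 0, carbon tetrachloride: +4.
Net change = +4 − (+2) = +2.

+2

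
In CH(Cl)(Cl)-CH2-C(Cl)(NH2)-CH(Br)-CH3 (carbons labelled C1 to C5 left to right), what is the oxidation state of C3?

Each bond to a more electronegative atom (O, N, halogen) counts +1, each bond to a less electronegative atom (H, metal, B, Si) counts −1, and each C–C bond counts 0.
C3 has one bond to C (0), one bond to C (0), one bond to Cl (+1), one bond to N (+1).
Oxidation state = 0 + 0 + 1 + 1 = +2.

+2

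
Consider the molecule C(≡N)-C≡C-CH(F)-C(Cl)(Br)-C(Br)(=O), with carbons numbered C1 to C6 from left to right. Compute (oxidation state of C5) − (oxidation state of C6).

-1

C5: 2C, 1Cl, 1Br → 0 + 1 + 1 = +2
C6: 1C, 2O, 1Br → 0 + 2 + 1 = +3
Difference: +2 − (+3) = -1.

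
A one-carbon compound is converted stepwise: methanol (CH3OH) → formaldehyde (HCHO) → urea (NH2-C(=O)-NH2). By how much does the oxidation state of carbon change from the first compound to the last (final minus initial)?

Carbon oxidation states along the series — methanol: -2, formaldehyde: 0, urea: +4.
Net change = +4 − (-2) = +6.

+6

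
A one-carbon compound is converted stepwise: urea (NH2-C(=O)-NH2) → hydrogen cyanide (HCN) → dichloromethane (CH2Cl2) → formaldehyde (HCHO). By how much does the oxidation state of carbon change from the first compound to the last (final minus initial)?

Carbon oxidation states along the series — urea: +4, hydrogen cyanide: +2, dichloromethane: 0, formaldehyde: 0.
Net change = 0 − (+4) = -4.

-4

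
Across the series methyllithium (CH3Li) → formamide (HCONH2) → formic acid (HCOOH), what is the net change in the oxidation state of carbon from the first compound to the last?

+6

Carbon oxidation states along the series — methyllithium: -4, formamide: +2, formic acid: +2.
Net change = +2 − (-4) = +6.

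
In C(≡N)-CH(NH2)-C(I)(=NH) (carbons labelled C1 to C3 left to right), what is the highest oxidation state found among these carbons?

Tallying each carbon's bonds:
C1: 1C, 3N → 0 + 3 = +3
C2: 2C, 1H, 1N → 0 − 1 + 1 = 0
C3: 1C, 2N, 1I → 0 + 2 + 1 = +3
The highest value is +3.

+3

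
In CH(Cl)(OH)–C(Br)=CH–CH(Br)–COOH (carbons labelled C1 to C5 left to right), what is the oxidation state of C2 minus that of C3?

+2

C2: 3C, 1Br → 0 + 1 = +1
C3: 3C, 1H → 0 − 1 = -1
Difference: +1 − (-1) = +2.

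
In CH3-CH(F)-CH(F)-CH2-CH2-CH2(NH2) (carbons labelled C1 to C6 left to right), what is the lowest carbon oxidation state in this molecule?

-3

Assign +1 per bond to O/N/halogen, −1 per bond to H or an electropositive element, and 0 per bond to carbon. Tallying each carbon:
C1: 1C, 3H → 0 − 3 = -3
C2: 2C, 1H, 1F → 0 − 1 + 1 = 0
C3: 2C, 1H, 1F → 0 − 1 + 1 = 0
C4: 2C, 2H → 0 − 2 = -2
C5: 2C, 2H → 0 − 2 = -2
C6: 1C, 2H, 1N → 0 − 2 + 1 = -1
The lowest value is -3.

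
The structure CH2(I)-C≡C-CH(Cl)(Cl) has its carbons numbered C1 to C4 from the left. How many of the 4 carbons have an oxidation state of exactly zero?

Tallying each carbon's bonds:
C1: 1C, 2H, 1I → 0 − 2 + 1 = -1
C2: 4C → 0 = 0
C3: 4C → 0 = 0
C4: 1C, 1H, 2Cl → 0 − 1 + 2 = +1
2 carbons (C2, C3) meet the condition.

2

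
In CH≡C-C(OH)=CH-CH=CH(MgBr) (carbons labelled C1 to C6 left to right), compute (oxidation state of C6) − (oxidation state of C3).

C6: 2C, 1H, 1Mg → 0 − 1 − 1 = -2
C3: 3C, 1O → 0 + 1 = +1
Difference: -2 − (+1) = -3.

-3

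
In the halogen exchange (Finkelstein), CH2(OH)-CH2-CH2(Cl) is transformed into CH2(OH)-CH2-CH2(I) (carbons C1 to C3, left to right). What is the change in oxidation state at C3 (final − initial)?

Before: C3 has 1 bond to C, 2 bonds to H, 1 bond to Cl → oxidation state -1.
After: C3 has 1 bond to C, 2 bonds to H, 1 bond to I → oxidation state -1.
Δ = -1 − (-1) = 0, so no net redox change at C3.

0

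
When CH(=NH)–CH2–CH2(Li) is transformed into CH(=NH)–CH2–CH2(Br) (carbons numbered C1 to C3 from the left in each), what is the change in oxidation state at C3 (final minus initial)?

+2

Before: C3 has 1 bond to C, 2 bonds to H, 1 bond to Li → oxidation state -3.
After: C3 has 1 bond to C, 2 bonds to H, 1 bond to Br → oxidation state -1.
Δ = -1 − (-3) = +2, so this is an oxidation at C3.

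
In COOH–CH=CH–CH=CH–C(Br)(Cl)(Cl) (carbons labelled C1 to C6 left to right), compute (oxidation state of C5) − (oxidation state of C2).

C5: 3C, 1H → 0 − 1 = -1
C2: 3C, 1H → 0 − 1 = -1
Difference: -1 − (-1) = 0.

0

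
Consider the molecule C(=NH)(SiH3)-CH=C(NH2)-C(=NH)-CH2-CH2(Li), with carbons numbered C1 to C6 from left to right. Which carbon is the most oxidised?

Each bond to a more electronegative atom (O, N, halogen) counts +1, each bond to a less electronegative atom (H, metal, B, Si) counts −1, and each C–C bond counts 0. Tallying each carbon:
C1: 1C, 2N, 1Si → 0 + 2 − 1 = +1
C2: 3C, 1H → 0 − 1 = -1
C3: 3C, 1N → 0 + 1 = +1
C4: 2C, 2N → 0 + 2 = +2
C5: 2C, 2H → 0 − 2 = -2
C6: 1C, 2H, 1Li → 0 − 2 − 1 = -3
The most oxidised carbon is C4 at +2.

C4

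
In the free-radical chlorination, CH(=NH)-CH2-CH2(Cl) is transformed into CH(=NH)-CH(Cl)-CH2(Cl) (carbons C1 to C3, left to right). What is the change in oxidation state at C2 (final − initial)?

Before: C2 has 2 bonds to C, 2 bonds to H → oxidation state -2.
After: C2 has 2 bonds to C, 1 bond to H, 1 bond to Cl → oxidation state 0.
Δ = 0 − (-2) = +2, so this is an oxidation at C2.

+2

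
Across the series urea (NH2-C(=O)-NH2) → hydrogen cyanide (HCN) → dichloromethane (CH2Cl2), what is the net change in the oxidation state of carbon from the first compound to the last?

-4

Carbon oxidation states along the series — urea: +4, hydrogen cyanide: +2, dichloromethane: 0.
Net change = 0 − (+4) = -4.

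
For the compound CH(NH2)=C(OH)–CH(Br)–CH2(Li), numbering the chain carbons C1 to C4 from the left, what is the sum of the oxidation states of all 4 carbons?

-2

Assign +1 per bond to O/N/halogen, −1 per bond to H or an electropositive element, and 0 per bond to carbon. Tallying each carbon:
C1: 2C, 1H, 1N → 0 − 1 + 1 = 0
C2: 3C, 1O → 0 + 1 = +1
C3: 2C, 1H, 1Br → 0 − 1 + 1 = 0
C4: 1C, 2H, 1Li → 0 − 2 − 1 = -3
Sum = 0 + 1 + 0 − 3 = -2.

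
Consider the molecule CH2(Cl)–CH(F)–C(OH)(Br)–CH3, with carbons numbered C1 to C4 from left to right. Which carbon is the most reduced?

C4

Tallying each carbon's bonds:
C1: 1C, 2H, 1Cl → 0 − 2 + 1 = -1
C2: 2C, 1H, 1F → 0 − 1 + 1 = 0
C3: 2C, 1O, 1Br → 0 + 1 + 1 = +2
C4: 1C, 3H → 0 − 3 = -3
The most reduced carbon is C4 at -3.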